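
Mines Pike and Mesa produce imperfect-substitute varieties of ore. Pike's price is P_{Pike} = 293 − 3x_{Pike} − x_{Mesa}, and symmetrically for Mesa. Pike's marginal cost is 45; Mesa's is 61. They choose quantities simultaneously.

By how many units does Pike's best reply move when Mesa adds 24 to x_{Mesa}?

-4

Mine Pike's profit: π = x_{Pike}(293 − 3x_{Pike} − x_{Mesa}) − 45x_{Pike}.
∂π/∂x_{Pike} = 248 − 6x_{Pike} − x_{Mesa} = 0 ⇒ x_{Pike} = 124/3 − (1/6)x_{Mesa}.
The reaction-function slope is −1/6, so a 24-unit rise in x_{Mesa} moves x_{Pike} by −1/6 × 24 = −4. Pike's best response falls — the actions are strategic substitutes.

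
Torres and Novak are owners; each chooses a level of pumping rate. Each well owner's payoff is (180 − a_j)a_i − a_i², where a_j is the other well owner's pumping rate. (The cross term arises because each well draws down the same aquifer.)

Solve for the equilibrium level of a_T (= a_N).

Torres's payoff is (180 − a_N)a_T − a_T².
∂π/∂a_T = 180 − a_N − 2a_T = 0, so a_T = 90 − 0.5a_N.
By symmetry a_N = a_T; substituting into the reaction function, 1.5a_T = 90 and a_T = 60.

60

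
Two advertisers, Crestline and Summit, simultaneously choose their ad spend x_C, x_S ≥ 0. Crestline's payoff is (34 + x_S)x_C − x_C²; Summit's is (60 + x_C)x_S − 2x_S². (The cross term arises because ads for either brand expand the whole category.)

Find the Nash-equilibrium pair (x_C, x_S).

Expanding Crestline's payoff: 34x_C + x_Sx_C − x_C².
∂π/∂x_C = 34 + x_S − 2x_C = 0, so x_C = 17 + 0.5x_S.
Likewise for Summit: x_S = 15 + 0.25x_C.
Solving the two reaction functions simultaneously: (1 − (0.5)(0.25))x_C = 17 + 0.5·15, so 0.875x_C = 24.5 and x_C = 28.
Then x_S = 15 + 0.25·28 = 22.

28, 22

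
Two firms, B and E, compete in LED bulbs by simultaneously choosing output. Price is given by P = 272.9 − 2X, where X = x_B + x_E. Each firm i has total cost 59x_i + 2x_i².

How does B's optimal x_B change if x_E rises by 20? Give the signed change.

Firm B's profit: π = x_B(272.9 − 2(x_B + x_E)) − 59x_B − 2x_B².
∂π/∂x_B = 213.9 − 8x_B − 2x_E = 0, so x_B = 26.7375 − 0.25x_E.
The reaction-function slope is −0.25, so a 20-unit rise in x_E moves x_B by −0.25 × 20 = −5. B's best response falls — the actions are strategic substitutes.

-5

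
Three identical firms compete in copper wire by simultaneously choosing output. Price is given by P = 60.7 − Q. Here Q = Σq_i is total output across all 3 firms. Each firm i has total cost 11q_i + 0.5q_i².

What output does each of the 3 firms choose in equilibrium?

A representative firm's profit is π_i = q_i(60.7 − Q) − 11q_i − 0.5q_i², with Q = q_i + Σ_{j≠i} q_j.
First-order condition: 49.7 − 3q_i − Σ_{j≠i} q_j = 0.
With identical firms, set every q_j = q: then 49.7 − 3q − 2q = 0, i.e. q = 49.7/5 = 9.94.

9.94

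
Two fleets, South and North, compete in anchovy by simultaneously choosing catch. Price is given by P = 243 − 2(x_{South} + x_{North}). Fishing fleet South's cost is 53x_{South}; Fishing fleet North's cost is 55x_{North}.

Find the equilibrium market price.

117

Fishing fleet South's profit: π = x_{South}(243 − 2(x_{South} + x_{North})) − 53x_{South}.
∂π/∂x_{South} = 190 − 4x_{South} − 2x_{North} = 0, so x_{South} = 47.5 − 0.5x_{North}.
By the same steps for North: x_{North} = 47 − 0.5x_{South}.
Solving the two reaction functions simultaneously: (1 − (−0.5)(−0.5))x_{South} = 47.5 − 0.5·47, so 0.75x_{South} = 24 and x_{South} = 32.
Then x_{North} = 47 − 0.5·32 = 31.
Equilibrium price: P = 243 − 2·63 = 117.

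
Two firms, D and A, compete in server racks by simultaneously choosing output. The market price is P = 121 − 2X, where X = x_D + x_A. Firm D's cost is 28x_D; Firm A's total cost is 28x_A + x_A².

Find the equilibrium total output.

Firm D's profit: π = x_D(121 − 2(x_D + x_A)) − 28x_D.
∂π/∂x_D = 93 − 4x_D − 2x_A = 0, so x_D = 23.25 − 0.5x_A.
For A: ∂π/∂x_A = 93 − 6x_A − 2x_D = 0 ⇒ x_A = 15.5 − (1/3)x_D.
Substituting the second reaction function into the first: x_D = 23.25 − 0.5(15.5 − (1/3)x_D), which gives (5/6)x_D = 15.5 ⇒ x_D = 18.6.
Then x_A = 15.5 − (1/3)·18.6 = 9.3.
Total output: 18.6 + 9.3 = 27.9.

27.9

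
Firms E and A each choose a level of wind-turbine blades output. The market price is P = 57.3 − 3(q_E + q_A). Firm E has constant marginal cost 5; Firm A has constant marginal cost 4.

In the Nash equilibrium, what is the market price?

22.1

Firm E's profit: π = q_E(57.3 − 3(q_E + q_A)) − 5q_E.
∂π/∂q_E = 52.3 − 6q_E − 3q_A = 0, so q_E = 523/60 − 0.5q_A.
By the same steps for A: q_A = 533/60 − 0.5q_E.
Substituting the second reaction function into the first: q_E = 523/60 − 0.5(533/60 − 0.5q_E), which gives 0.75q_E = 4.275 ⇒ q_E = 5.7.
Then q_A = 533/60 − 0.5·5.7 = 181/30.
Equilibrium price: P = 57.3 − 3·(176/15) = 22.1.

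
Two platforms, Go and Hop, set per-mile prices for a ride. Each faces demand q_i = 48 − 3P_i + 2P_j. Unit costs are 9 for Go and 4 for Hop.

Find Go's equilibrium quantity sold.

Go's profit: π = (P_{Go} − 9)(48 − 3P_{Go} + 2P_{Hop}).
∂π/∂P_{Go} = 75 − 6P_{Go} + 2P_{Hop} = 0 ⇒ P_{Go} = 12.5 + (1/3)P_{Hop}.
Similarly P_{Hop} = 10 + (1/3)P_{Go}.
Solving the two reaction functions simultaneously: (1 − (1/3)(1/3))P_{Go} = 12.5 + (1/3)·10, so (8/9)P_{Go} = 95/6 and P_{Go} = 17.8125.
Then P_{Hop} = 10 + (1/3)·17.8125 = 15.9375.
q_{Go} = 48 − 3·17.8125 + 2·15.9375 = 26.4375.

26.4375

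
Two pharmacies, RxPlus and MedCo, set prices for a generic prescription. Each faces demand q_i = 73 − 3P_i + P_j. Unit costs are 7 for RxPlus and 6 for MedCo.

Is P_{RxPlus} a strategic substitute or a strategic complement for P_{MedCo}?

strategic complements

RxPlus's profit: π = (P_{RxPlus} − 7)(73 − 3P_{RxPlus} + P_{MedCo}).
∂π/∂P_{RxPlus} = 94 − 6P_{RxPlus} + P_{MedCo} = 0 ⇒ P_{RxPlus} = 47/3 + (1/6)P_{MedCo}.
The best-response slope dP_{RxPlus}/dP_{MedCo} = 1/6 > 0: the reaction function is upward-sloping, so the choices are strategic complements.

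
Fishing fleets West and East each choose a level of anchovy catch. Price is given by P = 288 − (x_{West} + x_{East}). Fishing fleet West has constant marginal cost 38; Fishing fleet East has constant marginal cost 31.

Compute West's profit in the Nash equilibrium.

6561

Fishing fleet West's profit: π = x_{West}(288 − (x_{West} + x_{East})) − 38x_{West}.
∂π/∂x_{West} = 250 − 2x_{West} − x_{East} = 0, so x_{West} = 125 − 0.5x_{East}.
By the same steps for East: x_{East} = 128.5 − 0.5x_{West}.
Substituting the second reaction function into the first: x_{West} = 125 − 0.5(128.5 − 0.5x_{West}), which gives 0.75x_{West} = 60.75 ⇒ x_{West} = 81.
Then x_{East} = 128.5 − 0.5·81 = 88.
Price P = 288 − 169 = 119.
West's profit: (119 − 38)·81 = 6561.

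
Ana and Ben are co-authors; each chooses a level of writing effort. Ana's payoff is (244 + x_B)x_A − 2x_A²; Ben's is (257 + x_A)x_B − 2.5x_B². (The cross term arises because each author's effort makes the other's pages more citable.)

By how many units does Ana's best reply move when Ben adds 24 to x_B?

6

Expanding Ana's payoff: 244x_A + x_Bx_A − 2x_A².
∂π/∂x_A = 244 + x_B − 4x_A = 0, so x_A = 61 + 0.25x_B.
The reaction-function slope is 0.25, so a 24-unit rise in x_B moves x_A by 0.25 × 24 = 6. Ana's best response rises — the actions are strategic complements.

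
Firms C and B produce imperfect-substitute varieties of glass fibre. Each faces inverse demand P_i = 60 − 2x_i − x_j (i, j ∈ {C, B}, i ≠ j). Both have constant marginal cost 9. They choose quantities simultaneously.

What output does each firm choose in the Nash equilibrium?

Firm C's profit: π = x_C(60 − 2x_C − x_B) − 9x_C.
∂π/∂x_C = 51 − 4x_C − x_B = 0 ⇒ x_C = 12.75 − 0.25x_B.
The game is symmetric, so in equilibrium x_B = x_C: the reaction function gives 1.25x_C = 12.75, hence x_C = 10.2.

10.2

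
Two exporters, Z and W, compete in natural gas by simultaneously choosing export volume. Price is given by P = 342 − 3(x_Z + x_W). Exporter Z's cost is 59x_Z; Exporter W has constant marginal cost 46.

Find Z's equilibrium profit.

Exporter Z's profit: π = x_Z(342 − 3(x_Z + x_W)) − 59x_Z.
∂π/∂x_Z = 283 − 6x_Z − 3x_W = 0, so x_Z = 283/6 − 0.5x_W.
By the same steps for W: x_W = 148/3 − 0.5x_Z.
Solving the two reaction functions simultaneously: (1 − (−0.5)(−0.5))x_Z = 283/6 − 0.5·(148/3), so 0.75x_Z = 22.5 and x_Z = 30.
Then x_W = 148/3 − 0.5·30 = 103/3.
Price P = 342 − 3·(193/3) = 149.
Z's profit: (149 − 59)·30 = 2700.

2700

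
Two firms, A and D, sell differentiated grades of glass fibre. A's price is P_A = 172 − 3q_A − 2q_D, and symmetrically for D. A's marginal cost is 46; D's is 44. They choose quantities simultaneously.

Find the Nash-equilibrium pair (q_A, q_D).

Firm A's profit: π = q_A(172 − 3q_A − 2q_D) − 46q_A.
∂π/∂q_A = 126 − 6q_A − 2q_D = 0 ⇒ q_A = 21 − (1/3)q_D.
Similarly q_D = 64/3 − (1/3)q_A.
Plugging q_D into A's best response: q_A = 21 − (1/3)(64/3 − (1/3)q_A) ⇒ (8/9)q_A = 125/9, so q_A = 15.625.
Then q_D = 64/3 − (1/3)·15.625 = 16.125.

15.625, 16.125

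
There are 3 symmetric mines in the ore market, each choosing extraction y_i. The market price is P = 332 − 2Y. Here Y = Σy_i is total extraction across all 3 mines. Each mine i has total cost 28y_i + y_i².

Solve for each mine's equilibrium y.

30.4

A representative mine's profit is π_i = y_i(332 − 2Y) − 28y_i − y_i², with Y = y_i + Σ_{j≠i} y_j.
First-order condition: 304 − 6y_i − 2Σ_{j≠i} y_j = 0.
With identical mines, set every y_j = y: then 304 − 6y − 4y = 0, i.e. y = 304/10 = 30.4.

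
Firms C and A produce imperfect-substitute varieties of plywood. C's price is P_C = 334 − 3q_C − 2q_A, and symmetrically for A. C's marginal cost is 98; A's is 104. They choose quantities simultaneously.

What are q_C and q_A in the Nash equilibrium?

29.875, 28.375

Firm C's profit: π = q_C(334 − 3q_C − 2q_A) − 98q_C.
∂π/∂q_C = 236 − 6q_C − 2q_A = 0 ⇒ q_C = 118/3 − (1/3)q_A.
Similarly q_A = 115/3 − (1/3)q_C.
Plugging q_A into C's best response: q_C = 118/3 − (1/3)(115/3 − (1/3)q_C) ⇒ (8/9)q_C = 239/9, so q_C = 29.875.
Then q_A = 115/3 − (1/3)·29.875 = 28.375.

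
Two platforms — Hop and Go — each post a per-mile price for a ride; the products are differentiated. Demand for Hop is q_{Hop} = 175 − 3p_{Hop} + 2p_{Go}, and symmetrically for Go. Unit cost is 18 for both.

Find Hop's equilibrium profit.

4621.6875

Hop's profit: π = (p_{Hop} − 18)(175 − 3p_{Hop} + 2p_{Go}).
∂π/∂p_{Hop} = 229 − 6p_{Hop} + 2p_{Go} = 0 ⇒ p_{Hop} = 229/6 + (1/3)p_{Go}.
By symmetry p_{Go} = p_{Hop}; substituting into the reaction function, (2/3)p_{Hop} = 229/6 and p_{Hop} = 57.25.
q_{Hop} = 175 − 3·57.25 + 2·57.25 = 117.75.
Profit = (57.25 − 18)·117.75 = 4621.6875.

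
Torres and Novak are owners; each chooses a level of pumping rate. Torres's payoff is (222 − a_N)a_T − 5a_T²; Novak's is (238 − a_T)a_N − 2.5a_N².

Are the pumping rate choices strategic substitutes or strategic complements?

strategic substitutes

Expanding Torres's payoff: 222a_T − a_Na_T − 5a_T².
∂π/∂a_T = 222 − a_N − 10a_T = 0, so a_T = 22.2 − 0.1a_N.
The best-response slope da_T/da_N = −0.1 < 0: the reaction function is downward-sloping, so the choices are strategic substitutes.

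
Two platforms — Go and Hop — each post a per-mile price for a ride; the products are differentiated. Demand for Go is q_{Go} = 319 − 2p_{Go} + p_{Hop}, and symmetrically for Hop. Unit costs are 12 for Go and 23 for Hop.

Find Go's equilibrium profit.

21548.88

Go's profit: π = (p_{Go} − 12)(319 − 2p_{Go} + p_{Hop}).
∂π/∂p_{Go} = 343 − 4p_{Go} + p_{Hop} = 0 ⇒ p_{Go} = 85.75 + 0.25p_{Hop}.
Similarly p_{Hop} = 91.25 + 0.25p_{Go}.
Plugging p_{Hop} into Go's best response: p_{Go} = 85.75 + 0.25(91.25 + 0.25p_{Go}) ⇒ 0.9375p_{Go} = 108.5625, so p_{Go} = 115.8.
Then p_{Hop} = 91.25 + 0.25·115.8 = 120.2.
q_{Go} = 319 − 2·115.8 + 120.2 = 207.6.
Profit = (115.8 − 12)·207.6 = 21548.88.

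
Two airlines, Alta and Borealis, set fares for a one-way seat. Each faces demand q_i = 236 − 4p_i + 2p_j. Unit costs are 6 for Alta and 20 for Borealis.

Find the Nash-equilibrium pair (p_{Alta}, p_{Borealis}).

45.2, 50.8

Alta's profit: π = (p_{Alta} − 6)(236 − 4p_{Alta} + 2p_{Borealis}).
∂π/∂p_{Alta} = 260 − 8p_{Alta} + 2p_{Borealis} = 0 ⇒ p_{Alta} = 32.5 + 0.25p_{Borealis}.
Similarly p_{Borealis} = 39.5 + 0.25p_{Alta}.
Substituting the second reaction function into the first: p_{Alta} = 32.5 + 0.25(39.5 + 0.25p_{Alta}), which gives 0.9375p_{Alta} = 42.375 ⇒ p_{Alta} = 45.2.
Then p_{Borealis} = 39.5 + 0.25·45.2 = 50.8.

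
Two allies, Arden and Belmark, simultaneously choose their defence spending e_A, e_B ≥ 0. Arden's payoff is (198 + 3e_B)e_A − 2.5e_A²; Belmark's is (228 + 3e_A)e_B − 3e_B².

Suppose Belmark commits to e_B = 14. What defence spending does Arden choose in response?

Expanding Arden's payoff: 198e_A + 3e_Be_A − 2.5e_A².
∂π/∂e_A = 198 + 3e_B − 5e_A = 0, so e_A = 39.6 + 0.6e_B.
At e_B = 14: e_A = 39.6 + 0.6·14 = 48.

48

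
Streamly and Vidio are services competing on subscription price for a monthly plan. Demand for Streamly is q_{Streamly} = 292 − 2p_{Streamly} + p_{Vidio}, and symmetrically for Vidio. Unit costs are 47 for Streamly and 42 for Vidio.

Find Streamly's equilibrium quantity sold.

Streamly's profit: π = (p_{Streamly} − 47)(292 − 2p_{Streamly} + p_{Vidio}).
∂π/∂p_{Streamly} = 386 − 4p_{Streamly} + p_{Vidio} = 0 ⇒ p_{Streamly} = 96.5 + 0.25p_{Vidio}.
Similarly p_{Vidio} = 94 + 0.25p_{Streamly}.
Substituting the second reaction function into the first: p_{Streamly} = 96.5 + 0.25(94 + 0.25p_{Streamly}), which gives 0.9375p_{Streamly} = 120 ⇒ p_{Streamly} = 128.
Then p_{Vidio} = 94 + 0.25·128 = 126.
q_{Streamly} = 292 − 2·128 + 126 = 162.

162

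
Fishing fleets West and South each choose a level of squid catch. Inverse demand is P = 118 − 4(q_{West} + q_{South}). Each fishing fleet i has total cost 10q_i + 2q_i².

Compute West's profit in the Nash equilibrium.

273.375

Fishing fleet West's profit: π = q_{West}(118 − 4(q_{West} + q_{South})) − 10q_{West} − 2q_{West}².
∂π/∂q_{West} = 108 − 12q_{West} − 4q_{South} = 0, so q_{West} = 9 − (1/3)q_{South}.
By symmetry q_{South} = q_{West}; substituting into the reaction function, (4/3)q_{West} = 9 and q_{West} = 6.75.
Price P = 118 − 4·13.5 = 64.
West's profit: (64 − 10)·6.75 − 2(6.75)² = 273.375.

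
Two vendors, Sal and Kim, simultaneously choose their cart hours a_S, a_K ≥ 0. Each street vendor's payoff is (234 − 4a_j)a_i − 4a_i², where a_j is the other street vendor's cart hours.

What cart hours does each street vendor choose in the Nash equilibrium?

Sal's payoff is (234 − 4a_K)a_S − 4a_S².
∂π/∂a_S = 234 − 4a_K − 8a_S = 0, so a_S = 29.25 − 0.5a_K.
The game is symmetric, so in equilibrium a_K = a_S: the reaction function gives 1.5a_S = 29.25, hence a_S = 19.5.

19.5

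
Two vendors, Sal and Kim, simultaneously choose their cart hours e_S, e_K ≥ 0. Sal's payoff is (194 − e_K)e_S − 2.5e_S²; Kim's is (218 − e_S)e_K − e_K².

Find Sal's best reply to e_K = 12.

36.4

Expanding Sal's payoff: 194e_S − e_Ke_S − 2.5e_S².
∂π/∂e_S = 194 − e_K − 5e_S = 0, so e_S = 38.8 − 0.2e_K.
At e_K = 12: e_S = 38.8 − 0.2·12 = 36.4.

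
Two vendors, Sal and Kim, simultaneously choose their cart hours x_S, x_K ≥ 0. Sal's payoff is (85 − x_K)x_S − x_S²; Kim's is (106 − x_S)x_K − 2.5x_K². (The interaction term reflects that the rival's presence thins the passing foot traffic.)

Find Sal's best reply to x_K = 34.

25.5

Expanding Sal's payoff: 85x_S − x_Kx_S − x_S².
∂π/∂x_S = 85 − x_K − 2x_S = 0, so x_S = 42.5 − 0.5x_K.
At x_K = 34: x_S = 42.5 − 0.5·34 = 25.5.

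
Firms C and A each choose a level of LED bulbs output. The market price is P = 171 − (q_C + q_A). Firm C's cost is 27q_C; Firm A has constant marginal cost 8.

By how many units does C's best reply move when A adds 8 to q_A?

-4

Firm C's profit: π = q_C(171 − (q_C + q_A)) − 27q_C.
∂π/∂q_C = 144 − 2q_C − q_A = 0, so q_C = 72 − 0.5q_A.
The reaction-function slope is −0.5, so an 8-unit rise in q_A moves q_C by −0.5 × 8 = −4. C's best response falls — the actions are strategic substitutes.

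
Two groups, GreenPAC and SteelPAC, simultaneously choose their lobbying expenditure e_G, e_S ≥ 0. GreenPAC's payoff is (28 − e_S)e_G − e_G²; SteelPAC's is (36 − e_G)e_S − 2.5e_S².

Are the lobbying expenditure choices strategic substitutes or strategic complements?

strategic substitutes

Expanding GreenPAC's payoff: 28e_G − e_Se_G − e_G².
∂π/∂e_G = 28 − e_S − 2e_G = 0, so e_G = 14 − 0.5e_S.
The best-response slope de_G/de_S = −0.5 < 0: the reaction function is downward-sloping, so the choices are strategic substitutes.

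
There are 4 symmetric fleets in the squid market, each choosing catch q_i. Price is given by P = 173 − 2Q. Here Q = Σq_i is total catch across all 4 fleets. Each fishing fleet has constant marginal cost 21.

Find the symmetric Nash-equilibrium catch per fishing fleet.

15.2

A representative fishing fleet's profit is π_i = q_i(173 − 2Q) − 21q_i, with Q = q_i + Σ_{j≠i} q_j.
First-order condition: 152 − 4q_i − 2Σ_{j≠i} q_j = 0.
In a symmetric equilibrium every fishing fleet chooses the same q, so Σ_{j≠i} q_j = 3q. The condition becomes 152 − 10q = 0, giving q = 152/10 = 15.2.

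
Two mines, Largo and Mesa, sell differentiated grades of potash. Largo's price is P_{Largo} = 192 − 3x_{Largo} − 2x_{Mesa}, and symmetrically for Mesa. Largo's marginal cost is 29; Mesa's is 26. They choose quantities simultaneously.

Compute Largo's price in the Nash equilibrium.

Mine Largo's profit: π = x_{Largo}(192 − 3x_{Largo} − 2x_{Mesa}) − 29x_{Largo}.
∂π/∂x_{Largo} = 163 − 6x_{Largo} − 2x_{Mesa} = 0 ⇒ x_{Largo} = 163/6 − (1/3)x_{Mesa}.
Similarly x_{Mesa} = 83/3 − (1/3)x_{Largo}.
Substituting the second reaction function into the first: x_{Largo} = 163/6 − (1/3)(83/3 − (1/3)x_{Largo}), which gives (8/9)x_{Largo} = 323/18 ⇒ x_{Largo} = 20.1875.
Then x_{Mesa} = 83/3 − (1/3)·20.1875 = 20.9375.
P_{Largo} = 192 − 3·20.1875 − 2·20.9375 = 89.5625.

89.5625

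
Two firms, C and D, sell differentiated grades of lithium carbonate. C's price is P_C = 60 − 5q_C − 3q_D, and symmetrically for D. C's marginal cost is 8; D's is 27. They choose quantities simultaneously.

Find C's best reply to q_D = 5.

Firm C's profit: π = q_C(60 − 5q_C − 3q_D) − 8q_C.
∂π/∂q_C = 52 − 10q_C − 3q_D = 0 ⇒ q_C = 5.2 − 0.3q_D.
At q_D = 5: q_C = 5.2 − 0.3·5 = 3.7.

3.7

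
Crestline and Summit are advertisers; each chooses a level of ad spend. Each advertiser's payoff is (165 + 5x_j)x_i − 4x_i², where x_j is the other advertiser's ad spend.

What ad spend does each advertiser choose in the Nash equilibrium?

Crestline's payoff is (165 + 5x_S)x_C − 4x_C².
∂π/∂x_C = 165 + 5x_S − 8x_C = 0, so x_C = 20.625 + 0.625x_S.
Setting x_C = x_S in the reaction function: x_C = 20.625 + 0.625x_C, so x_C = 20.625 / 0.375 = 55.

55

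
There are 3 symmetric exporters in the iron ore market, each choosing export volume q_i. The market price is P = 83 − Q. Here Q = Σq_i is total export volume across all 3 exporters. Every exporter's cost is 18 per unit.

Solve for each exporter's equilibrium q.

16.25

A representative exporter's profit is π_i = q_i(83 − Q) − 18q_i, with Q = q_i + Σ_{j≠i} q_j.
First-order condition: 65 − 2q_i − Σ_{j≠i} q_j = 0.
With identical exporters, set every q_j = q: then 65 − 2q − 2q = 0, i.e. q = 65/4 = 16.25.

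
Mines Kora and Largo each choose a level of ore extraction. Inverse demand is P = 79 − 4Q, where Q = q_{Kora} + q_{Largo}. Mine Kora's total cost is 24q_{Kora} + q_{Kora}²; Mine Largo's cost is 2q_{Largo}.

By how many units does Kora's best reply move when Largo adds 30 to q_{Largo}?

-12

Mine Kora's profit: π = q_{Kora}(79 − 4(q_{Kora} + q_{Largo})) − 24q_{Kora} − q_{Kora}².
∂π/∂q_{Kora} = 55 − 10q_{Kora} − 4q_{Largo} = 0, so q_{Kora} = 5.5 − 0.4q_{Largo}.
The reaction-function slope is −0.4, so a 30-unit rise in q_{Largo} moves q_{Kora} by −0.4 × 30 = −12. Kora's best response falls — the actions are strategic substitutes.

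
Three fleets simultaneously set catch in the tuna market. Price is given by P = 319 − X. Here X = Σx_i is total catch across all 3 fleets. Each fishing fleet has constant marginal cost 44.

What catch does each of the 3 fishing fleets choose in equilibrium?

A representative fishing fleet's profit is π_i = x_i(319 − X) − 44x_i, with X = x_i + Σ_{j≠i} x_j.
First-order condition: 275 − 2x_i − Σ_{j≠i} x_j = 0.
In a symmetric equilibrium every fishing fleet chooses the same x, so Σ_{j≠i} x_j = 2x. The condition becomes 275 − 4x = 0, giving x = 275/4 = 68.75.

68.75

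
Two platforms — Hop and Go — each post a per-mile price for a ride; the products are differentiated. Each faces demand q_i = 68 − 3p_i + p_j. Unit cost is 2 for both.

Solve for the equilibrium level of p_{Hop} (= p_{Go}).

Hop's profit: π = (p_{Hop} − 2)(68 − 3p_{Hop} + p_{Go}).
∂π/∂p_{Hop} = 74 − 6p_{Hop} + p_{Go} = 0 ⇒ p_{Hop} = 37/3 + (1/6)p_{Go}.
The game is symmetric, so in equilibrium p_{Go} = p_{Hop}: the reaction function gives (5/6)p_{Hop} = 37/3, hence p_{Hop} = 14.8.

14.8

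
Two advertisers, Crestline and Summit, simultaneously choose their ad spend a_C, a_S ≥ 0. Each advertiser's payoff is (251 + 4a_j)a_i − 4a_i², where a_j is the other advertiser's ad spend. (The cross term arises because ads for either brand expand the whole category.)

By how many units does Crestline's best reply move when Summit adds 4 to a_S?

2

Crestline's payoff is (251 + 4a_S)a_C − 4a_C².
∂π/∂a_C = 251 + 4a_S − 8a_C = 0, so a_C = 31.375 + 0.5a_S.
The reaction-function slope is 0.5, so a 4-unit rise in a_S moves a_C by 0.5 × 4 = 2. Crestline's best response rises — the actions are strategic complements.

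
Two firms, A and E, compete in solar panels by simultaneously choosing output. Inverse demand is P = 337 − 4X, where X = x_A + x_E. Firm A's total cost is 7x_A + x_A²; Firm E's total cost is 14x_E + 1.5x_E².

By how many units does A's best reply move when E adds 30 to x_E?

-12

Firm A's profit: π = x_A(337 − 4(x_A + x_E)) − 7x_A − x_A².
∂π/∂x_A = 330 − 10x_A − 4x_E = 0, so x_A = 33 − 0.4x_E.
The reaction-function slope is −0.4, so a 30-unit rise in x_E moves x_A by −0.4 × 30 = −12. A's best response falls — the actions are strategic substitutes.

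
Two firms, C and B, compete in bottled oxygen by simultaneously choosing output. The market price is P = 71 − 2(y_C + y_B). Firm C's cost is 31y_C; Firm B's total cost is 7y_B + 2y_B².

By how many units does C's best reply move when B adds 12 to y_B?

Firm C's profit: π = y_C(71 − 2(y_C + y_B)) − 31y_C.
∂π/∂y_C = 40 − 4y_C − 2y_B = 0, so y_C = 10 − 0.5y_B.
The reaction-function slope is −0.5, so a 12-unit rise in y_B moves y_C by −0.5 × 12 = −6. C's best response falls — the actions are strategic substitutes.

-6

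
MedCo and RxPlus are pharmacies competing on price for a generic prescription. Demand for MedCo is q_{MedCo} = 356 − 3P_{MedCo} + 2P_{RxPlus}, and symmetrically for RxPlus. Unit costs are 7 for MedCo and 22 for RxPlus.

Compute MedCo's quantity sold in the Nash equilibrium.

270.1875

MedCo's profit: π = (P_{MedCo} − 7)(356 − 3P_{MedCo} + 2P_{RxPlus}).
∂π/∂P_{MedCo} = 377 − 6P_{MedCo} + 2P_{RxPlus} = 0 ⇒ P_{MedCo} = 377/6 + (1/3)P_{RxPlus}.
Similarly P_{RxPlus} = 211/3 + (1/3)P_{MedCo}.
Substituting the second reaction function into the first: P_{MedCo} = 377/6 + (1/3)(211/3 + (1/3)P_{MedCo}), which gives (8/9)P_{MedCo} = 1553/18 ⇒ P_{MedCo} = 97.0625.
Then P_{RxPlus} = 211/3 + (1/3)·97.0625 = 102.6875.
q_{MedCo} = 356 − 3·97.0625 + 2·102.6875 = 270.1875.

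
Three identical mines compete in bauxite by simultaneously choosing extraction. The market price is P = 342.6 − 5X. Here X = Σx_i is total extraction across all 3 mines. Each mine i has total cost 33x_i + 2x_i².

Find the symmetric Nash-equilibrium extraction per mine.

A representative mine's profit is π_i = x_i(342.6 − 5X) − 33x_i − 2x_i², with X = x_i + Σ_{j≠i} x_j.
First-order condition: 309.6 − 14x_i − 5Σ_{j≠i} x_j = 0.
Imposing symmetry (x_j = x for all j) turns Σ_{j≠i} x_j into 2x, so 309.6 = 24x and x = 12.9.

12.9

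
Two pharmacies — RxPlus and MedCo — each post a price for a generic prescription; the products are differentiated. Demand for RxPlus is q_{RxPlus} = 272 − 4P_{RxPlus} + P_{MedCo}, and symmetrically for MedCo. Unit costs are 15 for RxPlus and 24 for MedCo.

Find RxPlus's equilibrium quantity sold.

132

RxPlus's profit: π = (P_{RxPlus} − 15)(272 − 4P_{RxPlus} + P_{MedCo}).
∂π/∂P_{RxPlus} = 332 − 8P_{RxPlus} + P_{MedCo} = 0 ⇒ P_{RxPlus} = 41.5 + 0.125P_{MedCo}.
Similarly P_{MedCo} = 46 + 0.125P_{RxPlus}.
Substituting the second reaction function into the first: P_{RxPlus} = 41.5 + 0.125(46 + 0.125P_{RxPlus}), which gives (63/64)P_{RxPlus} = 47.25 ⇒ P_{RxPlus} = 48.
Then P_{MedCo} = 46 + 0.125·48 = 52.
q_{RxPlus} = 272 − 4·48 + 52 = 132.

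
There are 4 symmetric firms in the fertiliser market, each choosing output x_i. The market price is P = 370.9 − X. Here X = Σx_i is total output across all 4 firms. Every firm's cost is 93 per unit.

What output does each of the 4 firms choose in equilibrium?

55.58

A representative firm's profit is π_i = x_i(370.9 − X) − 93x_i, with X = x_i + Σ_{j≠i} x_j.
First-order condition: 277.9 − 2x_i − Σ_{j≠i} x_j = 0.
Imposing symmetry (x_j = x for all j) turns Σ_{j≠i} x_j into 3x, so 277.9 = 5x and x = 55.58.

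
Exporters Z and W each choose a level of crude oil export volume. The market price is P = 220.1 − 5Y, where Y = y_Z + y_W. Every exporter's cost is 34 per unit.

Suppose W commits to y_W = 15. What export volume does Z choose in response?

11.11

Exporter Z's profit: π = y_Z(220.1 − 5(y_Z + y_W)) − 34y_Z.
∂π/∂y_Z = 186.1 − 10y_Z − 5y_W = 0, so y_Z = 18.61 − 0.5y_W.
At y_W = 15: y_Z = 18.61 − 0.5·15 = 11.11.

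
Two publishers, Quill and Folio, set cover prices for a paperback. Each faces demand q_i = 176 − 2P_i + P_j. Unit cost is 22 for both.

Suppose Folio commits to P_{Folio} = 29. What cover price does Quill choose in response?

62.25

Quill's profit: π = (P_{Quill} − 22)(176 − 2P_{Quill} + P_{Folio}).
∂π/∂P_{Quill} = 220 − 4P_{Quill} + P_{Folio} = 0 ⇒ P_{Quill} = 55 + 0.25P_{Folio}.
At P_{Folio} = 29: P_{Quill} = 55 + 0.25·29 = 62.25.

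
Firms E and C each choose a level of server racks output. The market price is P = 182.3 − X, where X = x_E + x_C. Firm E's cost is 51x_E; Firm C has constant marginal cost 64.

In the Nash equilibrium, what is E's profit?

2313.61

Firm E's profit: π = x_E(182.3 − (x_E + x_C)) − 51x_E.
∂π/∂x_E = 131.3 − 2x_E − x_C = 0, so x_E = 65.65 − 0.5x_C.
By the same steps for C: x_C = 59.15 − 0.5x_E.
Solving the two reaction functions simultaneously: (1 − (−0.5)(−0.5))x_E = 65.65 − 0.5·59.15, so 0.75x_E = 36.075 and x_E = 48.1.
Then x_C = 59.15 − 0.5·48.1 = 35.1.
Price P = 182.3 − 83.2 = 99.1.
E's profit: (99.1 − 51)·48.1 = 2313.61.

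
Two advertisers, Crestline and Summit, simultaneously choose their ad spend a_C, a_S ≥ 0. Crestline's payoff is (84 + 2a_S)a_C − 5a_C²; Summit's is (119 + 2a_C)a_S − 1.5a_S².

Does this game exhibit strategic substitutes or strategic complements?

Expanding Crestline's payoff: 84a_C + 2a_Sa_C − 5a_C².
∂π/∂a_C = 84 + 2a_S − 10a_C = 0, so a_C = 8.4 + 0.2a_S.
The best-response slope da_C/da_S = 0.2 > 0: the reaction function is upward-sloping, so the choices are strategic complements.

strategic complements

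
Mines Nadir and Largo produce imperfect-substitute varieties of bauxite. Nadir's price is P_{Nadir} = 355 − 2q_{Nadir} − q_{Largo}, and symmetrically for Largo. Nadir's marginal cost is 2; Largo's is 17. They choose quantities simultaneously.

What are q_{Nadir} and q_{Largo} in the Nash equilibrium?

Mine Nadir's profit: π = q_{Nadir}(355 − 2q_{Nadir} − q_{Largo}) − 2q_{Nadir}.
∂π/∂q_{Nadir} = 353 − 4q_{Nadir} − q_{Largo} = 0 ⇒ q_{Nadir} = 88.25 − 0.25q_{Largo}.
Similarly q_{Largo} = 84.5 − 0.25q_{Nadir}.
Plugging q_{Largo} into Nadir's best response: q_{Nadir} = 88.25 − 0.25(84.5 − 0.25q_{Nadir}) ⇒ 0.9375q_{Nadir} = 67.125, so q_{Nadir} = 71.6.
Then q_{Largo} = 84.5 − 0.25·71.6 = 66.6.

71.6, 66.6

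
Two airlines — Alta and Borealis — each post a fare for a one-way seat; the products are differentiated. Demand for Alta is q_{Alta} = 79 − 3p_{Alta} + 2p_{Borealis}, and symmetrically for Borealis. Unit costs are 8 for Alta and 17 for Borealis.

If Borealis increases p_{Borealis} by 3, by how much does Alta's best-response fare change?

1

Alta's profit: π = (p_{Alta} − 8)(79 − 3p_{Alta} + 2p_{Borealis}).
∂π/∂p_{Alta} = 103 − 6p_{Alta} + 2p_{Borealis} = 0 ⇒ p_{Alta} = 103/6 + (1/3)p_{Borealis}.
The reaction-function slope is 1/3, so a 3-unit rise in p_{Borealis} moves p_{Alta} by 1/3 × 3 = 1. Alta's best response rises — the actions are strategic complements.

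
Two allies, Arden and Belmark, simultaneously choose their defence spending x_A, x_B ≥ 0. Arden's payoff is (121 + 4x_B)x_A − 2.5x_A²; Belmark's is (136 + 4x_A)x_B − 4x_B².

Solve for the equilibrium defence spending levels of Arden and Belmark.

Expanding Arden's payoff: 121x_A + 4x_Bx_A − 2.5x_A².
∂π/∂x_A = 121 + 4x_B − 5x_A = 0, so x_A = 24.2 + 0.8x_B.
Likewise for Belmark: x_B = 17 + 0.5x_A.
Solving the two reaction functions simultaneously: (1 − (0.8)(0.5))x_A = 24.2 + 0.8·17, so 0.6x_A = 37.8 and x_A = 63.
Then x_B = 17 + 0.5·63 = 48.5.

63, 48.5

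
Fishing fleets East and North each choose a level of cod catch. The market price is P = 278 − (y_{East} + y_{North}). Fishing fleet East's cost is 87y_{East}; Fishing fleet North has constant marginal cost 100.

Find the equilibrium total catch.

Fishing fleet East's profit: π = y_{East}(278 − (y_{East} + y_{North})) − 87y_{East}.
∂π/∂y_{East} = 191 − 2y_{East} − y_{North} = 0, so y_{East} = 95.5 − 0.5y_{North}.
By the same steps for North: y_{North} = 89 − 0.5y_{East}.
Solving the two reaction functions simultaneously: (1 − (−0.5)(−0.5))y_{East} = 95.5 − 0.5·89, so 0.75y_{East} = 51 and y_{East} = 68.
Then y_{North} = 89 − 0.5·68 = 55.
Total catch: 68 + 55 = 123.

123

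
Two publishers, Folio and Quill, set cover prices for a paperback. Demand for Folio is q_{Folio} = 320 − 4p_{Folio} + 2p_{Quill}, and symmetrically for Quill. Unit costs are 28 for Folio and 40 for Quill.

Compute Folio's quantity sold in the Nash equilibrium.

182.4

Folio's profit: π = (p_{Folio} − 28)(320 − 4p_{Folio} + 2p_{Quill}).
∂π/∂p_{Folio} = 432 − 8p_{Folio} + 2p_{Quill} = 0 ⇒ p_{Folio} = 54 + 0.25p_{Quill}.
Similarly p_{Quill} = 60 + 0.25p_{Folio}.
Solving the two reaction functions simultaneously: (1 − (0.25)(0.25))p_{Folio} = 54 + 0.25·60, so 0.9375p_{Folio} = 69 and p_{Folio} = 73.6.
Then p_{Quill} = 60 + 0.25·73.6 = 78.4.
q_{Folio} = 320 − 4·73.6 + 2·78.4 = 182.4.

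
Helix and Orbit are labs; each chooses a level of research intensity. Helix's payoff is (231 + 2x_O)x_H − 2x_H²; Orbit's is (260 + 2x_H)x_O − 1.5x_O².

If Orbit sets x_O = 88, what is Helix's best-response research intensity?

Expanding Helix's payoff: 231x_H + 2x_Ox_H − 2x_H².
∂π/∂x_H = 231 + 2x_O − 4x_H = 0, so x_H = 57.75 + 0.5x_O.
At x_O = 88: x_H = 57.75 + 0.5·88 = 101.75.

101.75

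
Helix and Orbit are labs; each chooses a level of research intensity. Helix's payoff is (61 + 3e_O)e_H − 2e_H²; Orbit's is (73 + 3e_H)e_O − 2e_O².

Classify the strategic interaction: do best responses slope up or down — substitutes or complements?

strategic complements

Expanding Helix's payoff: 61e_H + 3e_Oe_H − 2e_H².
∂π/∂e_H = 61 + 3e_O − 4e_H = 0, so e_H = 15.25 + 0.75e_O.
The best-response slope de_H/de_O = 0.75 > 0: the reaction function is upward-sloping, so the choices are strategic complements.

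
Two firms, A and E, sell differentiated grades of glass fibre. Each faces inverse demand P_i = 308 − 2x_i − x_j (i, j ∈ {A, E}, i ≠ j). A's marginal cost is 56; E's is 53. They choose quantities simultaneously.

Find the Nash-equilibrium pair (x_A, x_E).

50.2, 51.2

Firm A's profit: π = x_A(308 − 2x_A − x_E) − 56x_A.
∂π/∂x_A = 252 − 4x_A − x_E = 0 ⇒ x_A = 63 − 0.25x_E.
Similarly x_E = 63.75 − 0.25x_A.
Substituting the second reaction function into the first: x_A = 63 − 0.25(63.75 − 0.25x_A), which gives 0.9375x_A = 47.0625 ⇒ x_A = 50.2.
Then x_E = 63.75 − 0.25·50.2 = 51.2.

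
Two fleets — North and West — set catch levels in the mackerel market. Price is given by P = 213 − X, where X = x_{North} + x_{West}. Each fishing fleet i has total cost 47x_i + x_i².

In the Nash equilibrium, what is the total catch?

Fishing fleet North's profit: π = x_{North}(213 − (x_{North} + x_{West})) − 47x_{North} − x_{North}².
∂π/∂x_{North} = 166 − 4x_{North} − x_{West} = 0, so x_{North} = 41.5 − 0.25x_{West}.
By symmetry x_{West} = x_{North}; substituting into the reaction function, 1.25x_{North} = 41.5 and x_{North} = 33.2.
Total catch: 33.2 + 33.2 = 66.4.

66.4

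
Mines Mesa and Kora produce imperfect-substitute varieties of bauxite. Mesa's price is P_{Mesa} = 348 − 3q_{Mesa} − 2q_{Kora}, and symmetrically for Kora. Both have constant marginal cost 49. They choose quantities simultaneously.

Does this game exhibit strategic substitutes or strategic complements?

strategic substitutes

Mine Mesa's profit: π = q_{Mesa}(348 − 3q_{Mesa} − 2q_{Kora}) − 49q_{Mesa}.
∂π/∂q_{Mesa} = 299 − 6q_{Mesa} − 2q_{Kora} = 0 ⇒ q_{Mesa} = 299/6 − (1/3)q_{Kora}.
The best-response slope dq_{Mesa}/dq_{Kora} = −1/3 < 0: the reaction function is downward-sloping, so the choices are strategic substitutes.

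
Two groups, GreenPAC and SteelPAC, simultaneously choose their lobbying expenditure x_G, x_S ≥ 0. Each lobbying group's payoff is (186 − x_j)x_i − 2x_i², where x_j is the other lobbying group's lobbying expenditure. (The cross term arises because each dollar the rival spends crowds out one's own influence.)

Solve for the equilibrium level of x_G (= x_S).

GreenPAC's payoff is (186 − x_S)x_G − 2x_G².
∂π/∂x_G = 186 − x_S − 4x_G = 0, so x_G = 46.5 − 0.25x_S.
By symmetry x_S = x_G; substituting into the reaction function, 1.25x_G = 46.5 and x_G = 37.2.

37.2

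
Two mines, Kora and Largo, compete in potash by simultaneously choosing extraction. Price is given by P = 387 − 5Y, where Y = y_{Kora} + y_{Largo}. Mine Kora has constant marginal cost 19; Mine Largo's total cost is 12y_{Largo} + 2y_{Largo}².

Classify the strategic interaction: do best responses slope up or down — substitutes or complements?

Mine Kora's profit: π = y_{Kora}(387 − 5(y_{Kora} + y_{Largo})) − 19y_{Kora}.
∂π/∂y_{Kora} = 368 − 10y_{Kora} − 5y_{Largo} = 0, so y_{Kora} = 36.8 − 0.5y_{Largo}.
The best-response slope dy_{Kora}/dy_{Largo} = −0.5 < 0: the reaction function is downward-sloping, so the choices are strategic substitutes.

strategic substitutes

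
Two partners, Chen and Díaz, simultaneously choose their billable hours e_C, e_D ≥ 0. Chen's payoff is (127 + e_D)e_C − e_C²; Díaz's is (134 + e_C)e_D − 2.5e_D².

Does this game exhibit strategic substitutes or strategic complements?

Expanding Chen's payoff: 127e_C + e_De_C − e_C².
∂π/∂e_C = 127 + e_D − 2e_C = 0, so e_C = 63.5 + 0.5e_D.
The best-response slope de_C/de_D = 0.5 > 0: the reaction function is upward-sloping, so the choices are strategic complements.

strategic complements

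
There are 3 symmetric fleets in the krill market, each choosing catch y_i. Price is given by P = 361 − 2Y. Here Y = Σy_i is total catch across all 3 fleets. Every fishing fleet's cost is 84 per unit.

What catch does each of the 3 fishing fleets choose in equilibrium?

34.625

A representative fishing fleet's profit is π_i = y_i(361 − 2Y) − 84y_i, with Y = y_i + Σ_{j≠i} y_j.
First-order condition: 277 − 4y_i − 2Σ_{j≠i} y_j = 0.
Imposing symmetry (y_j = y for all j) turns Σ_{j≠i} y_j into 2y, so 277 = 8y and y = 34.625.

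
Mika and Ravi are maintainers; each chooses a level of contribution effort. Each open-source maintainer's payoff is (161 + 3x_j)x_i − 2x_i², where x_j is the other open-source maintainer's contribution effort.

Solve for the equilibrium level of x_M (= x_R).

161

Mika's payoff is (161 + 3x_R)x_M − 2x_M².
∂π/∂x_M = 161 + 3x_R − 4x_M = 0, so x_M = 40.25 + 0.75x_R.
Setting x_M = x_R in the reaction function: x_M = 40.25 + 0.75x_M, so x_M = 40.25 / 0.25 = 161.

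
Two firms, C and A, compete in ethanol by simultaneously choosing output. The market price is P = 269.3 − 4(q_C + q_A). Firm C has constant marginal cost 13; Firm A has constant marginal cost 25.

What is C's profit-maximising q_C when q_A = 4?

Firm C's profit: π = q_C(269.3 − 4(q_C + q_A)) − 13q_C.
∂π/∂q_C = 256.3 − 8q_C − 4q_A = 0, so q_C = 32.0375 − 0.5q_A.
At q_A = 4: q_C = 32.0375 − 0.5·4 = 30.0375.

30.0375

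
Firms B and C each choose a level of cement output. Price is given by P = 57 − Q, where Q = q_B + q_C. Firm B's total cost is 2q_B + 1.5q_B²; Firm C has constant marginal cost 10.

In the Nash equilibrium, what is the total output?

27

Firm B's profit: π = q_B(57 − (q_B + q_C)) − 2q_B − 1.5q_B².
∂π/∂q_B = 55 − 5q_B − q_C = 0, so q_B = 11 − 0.2q_C.
For C: ∂π/∂q_C = 47 − 2q_C − q_B = 0 ⇒ q_C = 23.5 − 0.5q_B.
Plugging q_C into B's best response: q_B = 11 − 0.2(23.5 − 0.5q_B) ⇒ 0.9q_B = 6.3, so q_B = 7.
Then q_C = 23.5 − 0.5·7 = 20.
Total output: 7 + 20 = 27.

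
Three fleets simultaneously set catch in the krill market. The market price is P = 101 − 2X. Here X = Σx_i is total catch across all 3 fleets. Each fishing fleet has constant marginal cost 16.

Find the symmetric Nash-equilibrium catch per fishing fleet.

A representative fishing fleet's profit is π_i = x_i(101 − 2X) − 16x_i, with X = x_i + Σ_{j≠i} x_j.
First-order condition: 85 − 4x_i − 2Σ_{j≠i} x_j = 0.
Imposing symmetry (x_j = x for all j) turns Σ_{j≠i} x_j into 2x, so 85 = 8x and x = 10.625.

10.625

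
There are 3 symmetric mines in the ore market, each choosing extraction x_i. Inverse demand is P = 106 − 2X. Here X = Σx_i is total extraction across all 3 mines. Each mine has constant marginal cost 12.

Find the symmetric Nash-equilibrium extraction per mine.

11.75

A representative mine's profit is π_i = x_i(106 − 2X) − 12x_i, with X = x_i + Σ_{j≠i} x_j.
First-order condition: 94 − 4x_i − 2Σ_{j≠i} x_j = 0.
In a symmetric equilibrium every mine chooses the same x, so Σ_{j≠i} x_j = 2x. The condition becomes 94 − 8x = 0, giving x = 94/8 = 11.75.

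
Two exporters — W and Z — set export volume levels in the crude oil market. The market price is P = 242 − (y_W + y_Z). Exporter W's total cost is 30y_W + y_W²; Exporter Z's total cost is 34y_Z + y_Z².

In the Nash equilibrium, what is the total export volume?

84

Exporter W's profit: π = y_W(242 − (y_W + y_Z)) − 30y_W − y_W².
∂π/∂y_W = 212 − 4y_W − y_Z = 0, so y_W = 53 − 0.25y_Z.
By the same steps for Z: y_Z = 52 − 0.25y_W.
Plugging y_Z into W's best response: y_W = 53 − 0.25(52 − 0.25y_W) ⇒ 0.9375y_W = 40, so y_W = 128/3.
Then y_Z = 52 − 0.25·(128/3) = 124/3.
Total export volume: 128/3 + 124/3 = 84.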